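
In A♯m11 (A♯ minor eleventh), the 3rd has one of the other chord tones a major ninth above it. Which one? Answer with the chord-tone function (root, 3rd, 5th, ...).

The chord tones of A♯ minor eleventh are A♯–C♯–E♯–G♯–B♯–D♯.
The 3rd is C♯. A major ninth above C♯ is D♯.
D♯ is the chord's 11th.

11th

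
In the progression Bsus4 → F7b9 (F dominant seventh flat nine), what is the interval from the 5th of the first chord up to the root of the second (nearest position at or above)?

Bsus4 has F# as its 5th, and F7b9 (F dominant seventh flat nine) has F as its root.
8 letter names make it an octave; at 11 semitones (a half step narrower than perfect) the quality is diminished.

d8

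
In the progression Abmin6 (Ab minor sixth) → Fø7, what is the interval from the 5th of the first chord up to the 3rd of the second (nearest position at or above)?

The 5th of Abmin6 (Ab minor sixth) is Eb; the 3rd of Fø7 is Ab.
From Eb to Ab is 5 semitones, exactly the perfect fourth.

P4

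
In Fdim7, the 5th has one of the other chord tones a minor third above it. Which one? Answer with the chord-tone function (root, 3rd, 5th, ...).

The chord tones of F diminished seventh are F Ab Cb Ebb.
The 5th is Cb. A minor third above Cb is Ebb.
Ebb is the chord's 7th.

7th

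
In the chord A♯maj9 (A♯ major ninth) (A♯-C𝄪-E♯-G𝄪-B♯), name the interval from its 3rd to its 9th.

That puts C𝄪 below B♯.
From C𝄪 to B♯: 10 semitones over a seventh = minor.

minor seventh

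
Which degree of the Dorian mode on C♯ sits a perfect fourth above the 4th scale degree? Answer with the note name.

The scale is C♯ D♯ E F♯ G♯ A♯ B.
The 4th scale degree is F♯; a perfect fourth above that is B — scale degree 7.

B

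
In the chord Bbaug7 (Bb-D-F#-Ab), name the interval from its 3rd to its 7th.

diminished 5th

The 3rd is D and the 7th is Ab.
5 letter names make it a fifth; at 6 semitones (a half step narrower than perfect) the quality is diminished.
That tritone between 3rd and 7th is what gives the dominant seventh its pull toward resolution.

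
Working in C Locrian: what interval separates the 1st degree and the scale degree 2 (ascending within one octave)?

Spelling C Locrian: C D♭ E♭ F G♭ A♭ B♭.
So we need the interval from C up to D♭.
2 letter names make it a second; at 1 semitone (a half step narrower than major) the quality is minor.

minor 2nd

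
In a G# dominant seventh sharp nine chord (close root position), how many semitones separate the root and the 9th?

G#7#9: G#-B#-D#-F#-A##.
G# to A## is an augmented ninth: 15 semitones.

15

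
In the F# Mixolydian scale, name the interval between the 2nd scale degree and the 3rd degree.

The scale runs F# G# A# B C# D# E.
The 2nd scale degree is G# and the 3rd scale degree is A#.
G# up to A# spans 2 letter names and 2 semitones — a major second.

major second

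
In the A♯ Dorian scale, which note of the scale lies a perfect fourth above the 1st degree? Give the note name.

D#

The scale is A♯ B♯ C♯ D♯ E♯ F𝄪 G♯.
The 1st degree is A♯; a perfect fourth above that is D♯ — scale degree 4.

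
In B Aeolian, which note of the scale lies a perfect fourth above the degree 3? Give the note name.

The scale is B C♯ D E F♯ G A.
The degree 3 is D; a perfect fourth above that is G — scale degree 6.

G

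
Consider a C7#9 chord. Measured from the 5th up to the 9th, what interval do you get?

C dominant seventh sharp nine: C-E-G-Bb-D#.
So we need the interval from G up to D#.
G up to D# is 8 semitones, a half step wider than a perfect fifth, so the interval is augmented.

A5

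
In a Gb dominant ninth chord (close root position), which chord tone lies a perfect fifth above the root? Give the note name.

Gb9: Gb-Bb-Db-Fb-Ab.
The root is Gb. A perfect fifth above Gb is Db.
Db is the chord's 5th.

Db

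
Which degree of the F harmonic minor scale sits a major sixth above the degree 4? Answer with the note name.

The scale is F G Ab Bb C Db E.
The degree 4 is Bb; a major sixth above that is G — scale degree 2.

G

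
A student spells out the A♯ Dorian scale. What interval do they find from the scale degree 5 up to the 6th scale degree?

Spelling the A♯ Dorian scale: A♯ B♯ C♯ D♯ E♯ F𝄪 G♯.
The scale degree 5 is E♯ and the scale degree 6 is F𝄪.
E♯ up to F𝄪 spans 2 letter names and 2 semitones — a major second.

major second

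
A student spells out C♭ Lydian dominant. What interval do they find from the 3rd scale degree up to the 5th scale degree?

Spelling C♭ Lydian dominant: C♭ D♭ E♭ F G♭ A♭ B𝄫.
So we need the interval from E♭ up to G♭.
3 letter names make it a third; at 3 semitones (a half step narrower than major) the quality is minor.

m3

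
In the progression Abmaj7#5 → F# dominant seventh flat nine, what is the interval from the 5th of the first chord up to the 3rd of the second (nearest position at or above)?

augmented fourth

Abmaj7#5 has E as its 5th, and F# dominant seventh flat nine has A# as its 3rd.
From E to A#: 6 semitones over a fourth = augmented.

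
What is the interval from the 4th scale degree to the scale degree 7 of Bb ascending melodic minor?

A4

Spelling Bb ascending melodic minor: Bb C Db Eb F G A.
That puts Eb below A.
Eb up to A is 6 semitones, a half step wider than a perfect fourth, so the interval is augmented.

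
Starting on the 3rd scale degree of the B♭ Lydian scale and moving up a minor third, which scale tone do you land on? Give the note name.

The scale is B♭ C D E F G A.
The 3rd scale degree is D; a minor third above that is F — scale degree 5.

F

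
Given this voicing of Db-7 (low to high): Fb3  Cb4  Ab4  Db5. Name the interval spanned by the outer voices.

major thirteenth

The outer voices are Fb3 and Db5.
Fb up to Db spans 13 letter names and 21 semitones — a major thirteenth.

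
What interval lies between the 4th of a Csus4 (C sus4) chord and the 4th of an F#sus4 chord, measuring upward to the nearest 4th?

augmented fourth

Csus4 (C sus4) has F as its 4th, and F#sus4 has B as its 4th.
4 letter names make it a fourth; at 6 semitones (a half step wider than perfect) the quality is augmented.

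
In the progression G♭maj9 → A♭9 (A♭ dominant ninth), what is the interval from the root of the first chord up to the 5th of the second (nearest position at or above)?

The root of G♭maj9 is G♭; the 5th of A♭9 (A♭ dominant ninth) is E♭.
G♭ up to E♭ spans 6 letter names and 9 semitones — a major sixth.

major sixth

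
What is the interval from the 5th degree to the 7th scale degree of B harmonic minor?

major third

The scale runs B C# D E F# G A#.
So we need the interval from F# up to A#.
F# up to A# spans 3 letter names and 4 semitones — a major third.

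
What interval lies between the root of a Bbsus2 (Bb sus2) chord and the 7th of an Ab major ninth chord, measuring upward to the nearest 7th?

Bbsus2 (Bb sus2) has Bb as its root, and Ab major ninth has G as its 7th.
Bb up to G spans 6 letter names and 9 semitones — a major sixth.

M6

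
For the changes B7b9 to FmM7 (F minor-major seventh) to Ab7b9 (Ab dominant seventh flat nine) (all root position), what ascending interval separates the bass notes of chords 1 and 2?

diminished 5th

The roots are B and F.
B up to F is 6 semitones, a half step narrower than a perfect fifth, so the interval is diminished.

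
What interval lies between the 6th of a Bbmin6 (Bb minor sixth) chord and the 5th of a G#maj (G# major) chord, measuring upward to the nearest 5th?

augmented fifth

Bbmin6 (Bb minor sixth) has G as its 6th, and G#maj (G# major) has D# as its 5th.
From G to D#: 8 semitones over a fifth = augmented.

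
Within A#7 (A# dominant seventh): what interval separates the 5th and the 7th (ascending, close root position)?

minor 3rd

A# dominant seventh: A# C## E# G#.
So we need the interval from E# up to G#.
3 letter names make it a third; at 3 semitones (a half step narrower than major) the quality is minor.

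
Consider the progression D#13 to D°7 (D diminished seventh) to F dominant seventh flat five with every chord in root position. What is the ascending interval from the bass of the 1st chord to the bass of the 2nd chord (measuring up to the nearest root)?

The roots are D# and D.
D# up to D is 11 semitones, a half step narrower than a perfect octave, so the interval is diminished.

diminished octave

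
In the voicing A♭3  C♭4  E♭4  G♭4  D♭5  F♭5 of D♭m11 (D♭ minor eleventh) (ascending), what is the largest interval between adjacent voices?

Adjacent intervals: A♭3→C♭4 = minor third; C♭4→E♭4 = major third; E♭4→G♭4 = minor third; G♭4→D♭5 = perfect fifth; D♭5→F♭5 = minor third.
The largest is G♭4 to D♭5, a perfect fifth (7 semitones).

perfect 5th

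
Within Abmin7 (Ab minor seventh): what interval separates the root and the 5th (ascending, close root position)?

Spelling the chord: Ab, Cb, Eb, Gb.
The root is Ab and the 5th is Eb.
Ab up to Eb spans 5 letter names and 7 semitones — a perfect fifth.

perfect fifth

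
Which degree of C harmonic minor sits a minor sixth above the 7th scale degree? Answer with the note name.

G

The scale is C D E♭ F G A♭ B.
The 7th scale degree is B; a minor sixth above that is G — scale degree 5.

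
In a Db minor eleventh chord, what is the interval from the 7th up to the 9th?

major third

Spelling the chord: Db–Fb–Ab–Cb–Eb–Gb.
The 7th is Cb and the 9th is Eb.
Cb up to Eb spans 3 letter names and 4 semitones — a major third.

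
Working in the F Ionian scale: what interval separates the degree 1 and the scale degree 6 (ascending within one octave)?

Spelling the F Ionian scale: F G A Bb C D E.
Degree 1 = F; scale degree 6 = D.
Counting 6 letters and 9 half steps from F gives a major sixth.

major 6th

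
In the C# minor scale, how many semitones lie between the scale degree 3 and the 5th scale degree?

4

The scale is C# D# E F# G# A B.
E up to G# is a major third — 4 semitones.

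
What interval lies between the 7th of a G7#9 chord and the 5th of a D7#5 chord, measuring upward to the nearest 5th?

The 7th of G7#9 is F; the 5th of D7#5 is A#.
3 letter names make it a third; at 5 semitones (a half step wider than major) the quality is augmented.

augmented third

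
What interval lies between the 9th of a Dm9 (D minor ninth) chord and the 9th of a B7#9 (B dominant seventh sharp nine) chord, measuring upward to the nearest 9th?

Dm9 (D minor ninth) has E as its 9th, and B7#9 (B dominant seventh sharp nine) has C## as its 9th.
E up to C## is 10 semitones, a half step wider than a major sixth, so the interval is augmented.

A6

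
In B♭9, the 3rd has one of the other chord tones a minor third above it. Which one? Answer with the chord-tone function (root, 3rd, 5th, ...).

The chord tones of B♭9 are B♭-D-F-A♭-C.
The 3rd is D. A minor third above D is F.
F is the chord's 5th.

5th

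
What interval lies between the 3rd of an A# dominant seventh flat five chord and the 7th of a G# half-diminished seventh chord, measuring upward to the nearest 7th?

A# dominant seventh flat five has C## as its 3rd, and G# half-diminished seventh has F# as its 7th.
4 letter names make it a fourth; at 4 semitones (a half step narrower than perfect) the quality is diminished.

diminished 4th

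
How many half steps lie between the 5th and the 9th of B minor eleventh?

7

Bm11 (B minor eleventh): B–D–F#–A–C#–E.
F# to C# is a perfect fifth: 7 semitones.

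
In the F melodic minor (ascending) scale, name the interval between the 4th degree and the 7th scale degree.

F melodic minor: F G Ab Bb C D E.
That puts Bb below E.
Bb up to E is 6 semitones, a half step wider than a perfect fourth, so the interval is augmented.

augmented 4th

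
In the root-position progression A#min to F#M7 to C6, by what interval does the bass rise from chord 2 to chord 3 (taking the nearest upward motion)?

diminished fifth

The roots are F# and C.
5 letter names make it a fifth; at 6 semitones (a half step narrower than perfect) the quality is diminished.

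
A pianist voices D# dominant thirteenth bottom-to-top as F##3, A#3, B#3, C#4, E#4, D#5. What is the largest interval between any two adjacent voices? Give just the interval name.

minor seventh

Adjacent intervals: F##3→A#3 = minor third; A#3→B#3 = major second; B#3→C#4 = minor second; C#4→E#4 = major third; E#4→D#5 = minor seventh.
The largest is E#4 to D#5, a minor seventh (10 semitones).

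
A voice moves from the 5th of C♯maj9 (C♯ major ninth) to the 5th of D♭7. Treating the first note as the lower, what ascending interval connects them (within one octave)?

diminished 2nd

The 5th of C♯maj9 (C♯ major ninth) is G♯; the 5th of D♭7 is A♭.
G♯ up to A♭ is 0 semitones, a whole step narrower than a major second, so the interval is diminished.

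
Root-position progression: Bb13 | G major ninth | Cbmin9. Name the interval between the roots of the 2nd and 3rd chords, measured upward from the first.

diminished fourth

The roots are G and Cb.
4 letter names make it a fourth; at 4 semitones (a half step narrower than perfect) the quality is diminished.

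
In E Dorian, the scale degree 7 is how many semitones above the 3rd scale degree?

The scale is E F# G A B C# D.
G up to D is a perfect fifth — 7 semitones.

7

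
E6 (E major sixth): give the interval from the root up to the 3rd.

major third

E6 is spelled E G# B C#.
Root = E; 3rd = G#.
From E to G# is 4 semitones, exactly the major third.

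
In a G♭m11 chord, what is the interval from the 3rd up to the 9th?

major seventh

G♭ minor eleventh: G♭–B𝄫–D♭–F♭–A♭–C♭.
That puts B𝄫 below A♭.
Counting 7 letters and 11 half steps from B𝄫 gives a major seventh.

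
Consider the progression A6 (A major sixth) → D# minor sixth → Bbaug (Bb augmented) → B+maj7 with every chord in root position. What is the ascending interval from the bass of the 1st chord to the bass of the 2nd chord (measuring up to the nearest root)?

A4

The roots are A and D#.
4 letter names make it a fourth; at 6 semitones (a half step wider than perfect) the quality is augmented.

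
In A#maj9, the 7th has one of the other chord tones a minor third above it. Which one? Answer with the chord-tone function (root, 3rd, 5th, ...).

9th

Spelling the chord: A# C## E# G## B#.
The 7th is G##. A minor third above G## is B#.
B# is the chord's 9th.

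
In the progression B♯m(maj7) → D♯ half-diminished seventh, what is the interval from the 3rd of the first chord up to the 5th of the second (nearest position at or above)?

The 3rd of B♯m(maj7) is D♯; the 5th of D♯ half-diminished seventh is A.
5 letter names make it a fifth; at 6 semitones (a half step narrower than perfect) the quality is diminished.

diminished fifth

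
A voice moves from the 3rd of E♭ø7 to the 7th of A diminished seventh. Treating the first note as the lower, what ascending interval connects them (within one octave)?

The 3rd of E♭ø7 is G♭; the 7th of A diminished seventh is G♭.
From G♭ to G♭ is 0 semitones, exactly the perfect unison.

perfect 1st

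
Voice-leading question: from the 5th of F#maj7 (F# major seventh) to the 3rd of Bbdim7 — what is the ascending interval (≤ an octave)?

The 5th of F#maj7 (F# major seventh) is C#; the 3rd of Bbdim7 is Db.
C# up to Db is 0 semitones, a whole step narrower than a major second, so the interval is diminished.

diminished second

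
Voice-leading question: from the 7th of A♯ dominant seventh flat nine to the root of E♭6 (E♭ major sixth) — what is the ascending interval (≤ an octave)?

d6

The 7th of A♯ dominant seventh flat nine is G♯; the root of E♭6 (E♭ major sixth) is E♭.
6 letter names make it a sixth; at 7 semitones (a whole step narrower than major) the quality is diminished.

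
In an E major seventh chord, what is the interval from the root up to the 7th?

Spelling the chord: E, G#, B, D#.
Root = E; 7th = D#.
E up to D# spans 7 letter names and 11 semitones — a major seventh.

major seventh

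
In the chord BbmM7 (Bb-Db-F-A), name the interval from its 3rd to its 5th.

So we need the interval from Db up to F.
Counting 3 letters and 4 half steps from Db gives a major third.

major 3rd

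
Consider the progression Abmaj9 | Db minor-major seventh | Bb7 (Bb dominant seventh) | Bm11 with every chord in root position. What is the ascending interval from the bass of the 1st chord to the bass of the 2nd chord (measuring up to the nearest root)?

The roots are Ab and Db.
From Ab to Db is 5 semitones, exactly the perfect fourth.

perfect fourth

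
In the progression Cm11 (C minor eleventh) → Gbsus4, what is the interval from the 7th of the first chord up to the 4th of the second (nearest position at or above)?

The 7th of Cm11 (C minor eleventh) is Bb; the 4th of Gbsus4 is Cb.
From Bb to Cb: 1 semitone over a second = minor.

minor second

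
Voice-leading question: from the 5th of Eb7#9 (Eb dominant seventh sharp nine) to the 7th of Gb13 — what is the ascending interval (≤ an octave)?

The 5th of Eb7#9 (Eb dominant seventh sharp nine) is Bb; the 7th of Gb13 is Fb.
Bb up to Fb is 6 semitones, a half step narrower than a perfect fifth, so the interval is diminished.

diminished 5th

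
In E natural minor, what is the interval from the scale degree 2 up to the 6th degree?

Spelling E natural minor: E F# G A B C D.
So we need the interval from F# up to C.
From F# to C: 6 semitones over a fifth = diminished.

d5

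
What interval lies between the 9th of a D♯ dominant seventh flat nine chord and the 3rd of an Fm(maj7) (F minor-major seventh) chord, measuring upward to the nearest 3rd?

The 9th of D♯ dominant seventh flat nine is E; the 3rd of Fm(maj7) (F minor-major seventh) is A♭.
4 letter names make it a fourth; at 4 semitones (a half step narrower than perfect) the quality is diminished.

diminished fourth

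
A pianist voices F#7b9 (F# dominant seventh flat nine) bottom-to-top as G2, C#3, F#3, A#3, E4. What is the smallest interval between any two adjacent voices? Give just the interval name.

major third

Adjacent intervals: G2→C#3 = augmented fourth; C#3→F#3 = perfect fourth; F#3→A#3 = major third; A#3→E4 = diminished fifth.
The smallest is F#3 to A#3, a major third (4 semitones).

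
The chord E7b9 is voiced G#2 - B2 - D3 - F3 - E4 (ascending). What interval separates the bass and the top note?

The outer voices are G#2 and E4.
G# up to E is 20 semitones, a half step narrower than a major thirteenth, so the interval is minor.

minor thirteenth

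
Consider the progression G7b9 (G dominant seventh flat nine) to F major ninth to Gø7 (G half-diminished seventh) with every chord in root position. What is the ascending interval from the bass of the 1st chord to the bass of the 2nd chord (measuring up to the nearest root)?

The roots are G and F.
From G to F: 10 semitones over a seventh = minor.

m7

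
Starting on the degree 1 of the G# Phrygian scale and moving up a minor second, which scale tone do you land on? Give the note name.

The scale is G# A B C# D# E F#.
The degree 1 is G#; a minor second above that is A — scale degree 2.

A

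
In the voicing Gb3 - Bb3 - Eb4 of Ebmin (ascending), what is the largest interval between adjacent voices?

P4

Adjacent intervals: Gb3→Bb3 = major third; Bb3→Eb4 = perfect fourth.
The largest is Bb3 to Eb4, a perfect fourth (5 semitones).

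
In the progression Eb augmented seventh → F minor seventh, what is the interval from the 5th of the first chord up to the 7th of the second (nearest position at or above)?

d4

The 5th of Eb augmented seventh is B; the 7th of F minor seventh is Eb.
4 letter names make it a fourth; at 4 semitones (a half step narrower than perfect) the quality is diminished.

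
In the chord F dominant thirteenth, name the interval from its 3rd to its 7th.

The chord tones of F dominant thirteenth are F-A-C-Eb-G-D.
3rd = A; 7th = Eb.
A up to Eb is 6 semitones, a half step narrower than a perfect fifth, so the interval is diminished.
This 3–7 tritone is the characteristic tension at the heart of the dominant sound.

diminished fifth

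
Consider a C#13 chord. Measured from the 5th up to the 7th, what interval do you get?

The chord tones of C# dominant thirteenth are C#–E#–G#–B–D#–A#.
So we need the interval from G# up to B.
G# up to B is 3 semitones, a half step narrower than a major third, so the interval is minor.

minor third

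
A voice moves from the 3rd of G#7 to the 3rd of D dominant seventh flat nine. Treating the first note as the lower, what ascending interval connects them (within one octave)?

The 3rd of G#7 is B#; the 3rd of D dominant seventh flat nine is F#.
From B# to F#: 6 semitones over a fifth = diminished.

diminished 5th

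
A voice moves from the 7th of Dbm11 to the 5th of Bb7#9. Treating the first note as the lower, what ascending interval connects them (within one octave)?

The 7th of Dbm11 is Cb; the 5th of Bb7#9 is F.
From Cb to F: 6 semitones over a fourth = augmented.

augmented fourth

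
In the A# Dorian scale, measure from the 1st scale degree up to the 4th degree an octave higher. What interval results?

perfect eleventh

A# dorian: A# B# C# D# E# F## G#.
That puts A# below D#.
Counting 11 letters and 17 half steps from A# gives a perfect eleventh.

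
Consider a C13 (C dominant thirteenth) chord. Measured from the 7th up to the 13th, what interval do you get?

C dominant thirteenth: C-E-G-Bb-D-A.
The 7th is Bb and the 13th is A.
Counting 7 letters and 11 half steps from Bb gives a major seventh.

major seventh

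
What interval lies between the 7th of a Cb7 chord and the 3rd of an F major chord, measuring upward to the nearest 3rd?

The 7th of Cb7 is Bbb; the 3rd of F major is A.
Bbb up to A is 12 semitones, a half step wider than a major seventh, so the interval is augmented.

augmented seventh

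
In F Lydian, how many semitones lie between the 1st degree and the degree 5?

The scale is F G A B C D E.
F up to C is a perfect fifth — 7 semitones.

7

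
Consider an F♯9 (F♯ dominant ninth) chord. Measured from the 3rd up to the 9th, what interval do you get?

The chord tones of F♯ dominant ninth are F♯-A♯-C♯-E-G♯.
So we need the interval from A♯ up to G♯.
7 letter names make it a seventh; at 10 semitones (a half step narrower than major) the quality is minor.

minor 7th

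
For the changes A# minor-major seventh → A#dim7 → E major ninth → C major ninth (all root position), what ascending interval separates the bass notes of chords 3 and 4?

The roots are E and C.
E up to C is 8 semitones, a half step narrower than a major sixth, so the interval is minor.

minor sixth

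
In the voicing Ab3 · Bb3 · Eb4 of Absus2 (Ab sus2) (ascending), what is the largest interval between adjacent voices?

Adjacent intervals: Ab3→Bb3 = major second; Bb3→Eb4 = perfect fourth.
The largest is Bb3 to Eb4, a perfect fourth (5 semitones).

perfect 4th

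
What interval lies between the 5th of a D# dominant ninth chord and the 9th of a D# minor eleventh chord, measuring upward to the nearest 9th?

P5

The 5th of D# dominant ninth is A#; the 9th of D# minor eleventh is E#.
From A# to E# is 7 semitones, exactly the perfect fifth.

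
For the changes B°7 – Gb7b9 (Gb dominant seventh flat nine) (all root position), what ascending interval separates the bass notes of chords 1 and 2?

d6

The roots are B and Gb.
B up to Gb is 7 semitones, a whole step narrower than a major sixth, so the interval is diminished.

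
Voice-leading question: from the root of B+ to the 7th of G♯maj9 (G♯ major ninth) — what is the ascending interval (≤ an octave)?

The root of B+ is B; the 7th of G♯maj9 (G♯ major ninth) is F𝄪.
From B to F𝄪: 8 semitones over a fifth = augmented.

augmented fifth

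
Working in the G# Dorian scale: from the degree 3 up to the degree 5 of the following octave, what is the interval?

M10

The scale runs G# A# B C# D# E# F#.
That puts B below D#.
Counting 10 letters and 16 half steps from B gives a major tenth.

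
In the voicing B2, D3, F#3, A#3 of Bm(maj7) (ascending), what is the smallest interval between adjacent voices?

Adjacent intervals: B2→D3 = minor third; D3→F#3 = major third; F#3→A#3 = major third.
The smallest is B2 to D3, a minor third (3 semitones).

minor third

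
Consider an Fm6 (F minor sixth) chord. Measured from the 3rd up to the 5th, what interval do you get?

F minor sixth is spelled F-Ab-C-D.
The 3rd is Ab and the 5th is C.
Ab up to C spans 3 letter names and 4 semitones — a major third.

M3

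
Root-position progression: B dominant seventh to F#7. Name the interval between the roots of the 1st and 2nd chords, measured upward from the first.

P5

The roots are B and F#.
Counting 5 letters and 7 half steps from B gives a perfect fifth.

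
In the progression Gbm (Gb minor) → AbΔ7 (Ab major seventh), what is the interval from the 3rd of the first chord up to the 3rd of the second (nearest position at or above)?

Gbm (Gb minor) has Bbb as its 3rd, and AbΔ7 (Ab major seventh) has C as its 3rd.
From Bbb to C: 3 semitones over a second = augmented.

augmented second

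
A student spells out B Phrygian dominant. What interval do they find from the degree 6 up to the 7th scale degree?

The scale runs B C D♯ E F♯ G A.
So we need the interval from G up to A.
From G to A is 2 semitones, exactly the major second.

M2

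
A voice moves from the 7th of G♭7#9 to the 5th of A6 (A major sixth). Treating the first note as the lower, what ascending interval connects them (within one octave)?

G♭7#9 has F♭ as its 7th, and A6 (A major sixth) has E as its 5th.
F♭ up to E is 12 semitones, a half step wider than a major seventh, so the interval is augmented.

augmented seventh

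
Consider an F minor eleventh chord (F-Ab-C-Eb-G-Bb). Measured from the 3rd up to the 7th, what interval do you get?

That puts Ab below Eb.
Counting 5 letters and 7 half steps from Ab gives a perfect fifth.

perfect 5th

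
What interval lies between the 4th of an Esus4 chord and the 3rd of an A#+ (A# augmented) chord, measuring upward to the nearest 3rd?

A3

The 4th of Esus4 is A; the 3rd of A#+ (A# augmented) is C##.
3 letter names make it a third; at 5 semitones (a half step wider than major) the quality is augmented.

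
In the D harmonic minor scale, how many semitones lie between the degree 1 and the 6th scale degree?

8

The scale is D E F G A Bb C#.
D up to Bb is a minor sixth — 8 semitones.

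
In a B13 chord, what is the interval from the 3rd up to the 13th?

The chord tones of B13 are B-D♯-F♯-A-C♯-G♯.
The 3rd is D♯ and the 13th is G♯.
D♯ up to G♯ spans 11 letter names and 17 semitones — a perfect eleventh.

P11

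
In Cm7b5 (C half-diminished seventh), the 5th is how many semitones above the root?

6

Cm7b5 (C half-diminished seventh) is spelled C–Eb–Gb–Bb.
C to Gb is a diminished fifth: 6 semitones.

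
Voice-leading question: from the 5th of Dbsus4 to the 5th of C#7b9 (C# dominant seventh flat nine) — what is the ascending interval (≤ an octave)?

The 5th of Dbsus4 is Ab; the 5th of C#7b9 (C# dominant seventh flat nine) is G#.
Ab up to G# is 12 semitones, a half step wider than a major seventh, so the interval is augmented.

augmented seventh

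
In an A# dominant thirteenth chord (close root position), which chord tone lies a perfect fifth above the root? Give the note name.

The chord tones of A#13 are A#-C##-E#-G#-B#-F##.
The root is A#. A perfect fifth above A# is E#.
E# is the chord's 5th.

E#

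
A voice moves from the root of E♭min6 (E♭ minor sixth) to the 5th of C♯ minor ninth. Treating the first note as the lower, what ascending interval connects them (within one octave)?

The root of E♭min6 (E♭ minor sixth) is E♭; the 5th of C♯ minor ninth is G♯.
From E♭ to G♯: 5 semitones over a third = augmented.

augmented third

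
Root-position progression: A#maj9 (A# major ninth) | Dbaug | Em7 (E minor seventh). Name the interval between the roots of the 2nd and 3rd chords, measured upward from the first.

augmented 2nd

The roots are Db and E.
Db up to E is 3 semitones, a half step wider than a major second, so the interval is augmented.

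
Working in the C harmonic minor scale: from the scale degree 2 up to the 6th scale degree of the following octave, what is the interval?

diminished twelfth

Spelling the C harmonic minor scale: C D Eb F G Ab B.
So we need the interval from D up to Ab.
12 letter names make it a twelfth; at 18 semitones (a half step narrower than perfect) the quality is diminished.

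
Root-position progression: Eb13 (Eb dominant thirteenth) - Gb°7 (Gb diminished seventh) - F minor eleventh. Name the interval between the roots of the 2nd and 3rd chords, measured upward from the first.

The roots are Gb and F.
Counting 7 letters and 11 half steps from Gb gives a major seventh.

major 7th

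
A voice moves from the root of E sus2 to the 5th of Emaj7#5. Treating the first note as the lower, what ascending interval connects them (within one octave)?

E sus2 has E as its root, and Emaj7#5 has B# as its 5th.
E up to B# is 8 semitones, a half step wider than a perfect fifth, so the interval is augmented.

augmented fifth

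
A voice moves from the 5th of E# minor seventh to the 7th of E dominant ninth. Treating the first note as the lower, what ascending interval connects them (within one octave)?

E# minor seventh has B# as its 5th, and E dominant ninth has D as its 7th.
From B# to D: 2 semitones over a third = diminished.

diminished third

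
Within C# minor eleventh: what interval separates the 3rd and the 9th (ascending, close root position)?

C#m11 is spelled C#-E-G#-B-D#-F#.
So we need the interval from E up to D#.
Counting 7 letters and 11 half steps from E gives a major seventh.

major seventh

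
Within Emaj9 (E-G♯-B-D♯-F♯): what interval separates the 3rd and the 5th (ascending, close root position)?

So we need the interval from G♯ up to B.
G♯ up to B is 3 semitones, a half step narrower than a major third, so the interval is minor.

m3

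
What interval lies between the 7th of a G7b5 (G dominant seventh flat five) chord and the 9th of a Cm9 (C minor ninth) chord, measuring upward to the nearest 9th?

The 7th of G7b5 (G dominant seventh flat five) is F; the 9th of Cm9 (C minor ninth) is D.
F up to D spans 6 letter names and 9 semitones — a major sixth.

major 6th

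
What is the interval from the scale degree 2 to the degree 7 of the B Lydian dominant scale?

minor 6th

Spelling the B Lydian dominant scale: B C# D# E# F# G# A.
That puts C# below A.
From C# to A: 8 semitones over a sixth = minor.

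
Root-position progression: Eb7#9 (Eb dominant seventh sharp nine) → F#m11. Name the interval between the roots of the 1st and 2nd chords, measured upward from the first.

augmented 2nd

The roots are Eb and F#.
From Eb to F#: 3 semitones over a second = augmented.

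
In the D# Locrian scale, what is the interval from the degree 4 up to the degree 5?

minor second

The scale runs D# E F# G# A B C#.
So we need the interval from G# up to A.
G# up to A is 1 semitone, a half step narrower than a major second, so the interval is minor.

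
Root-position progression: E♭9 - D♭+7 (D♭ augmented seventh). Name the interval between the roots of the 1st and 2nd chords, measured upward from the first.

minor seventh

The roots are E♭ and D♭.
7 letter names make it a seventh; at 10 semitones (a half step narrower than major) the quality is minor.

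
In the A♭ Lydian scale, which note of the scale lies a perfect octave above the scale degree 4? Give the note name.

D

The scale is A♭ B♭ C D E♭ F G.
The scale degree 4 is D; a perfect octave above that is D — scale degree 4.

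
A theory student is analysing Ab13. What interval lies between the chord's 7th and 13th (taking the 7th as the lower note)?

The chord tones of Ab13 are Ab, C, Eb, Gb, Bb, F.
The 7th is Gb and the 13th is F.
Counting 7 letters and 11 half steps from Gb gives a major seventh.

major seventh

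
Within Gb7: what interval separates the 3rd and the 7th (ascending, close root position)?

diminished fifth

Gb dominant seventh is spelled Gb Bb Db Fb.
So we need the interval from Bb up to Fb.
Bb up to Fb is 6 semitones, a half step narrower than a perfect fifth, so the interval is diminished.
This 3–7 tritone is the characteristic tension at the heart of the dominant sound.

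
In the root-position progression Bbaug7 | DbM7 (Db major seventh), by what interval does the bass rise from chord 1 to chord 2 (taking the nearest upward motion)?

The roots are Bb and Db.
From Bb to Db: 3 semitones over a third = minor.

m3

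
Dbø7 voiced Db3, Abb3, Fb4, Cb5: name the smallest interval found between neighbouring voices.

diminished 5th

Adjacent intervals: Db3→Abb3 = diminished fifth; Abb3→Fb4 = major sixth; Fb4→Cb5 = perfect fifth.
The smallest is Db3 to Abb3, a diminished fifth (6 semitones).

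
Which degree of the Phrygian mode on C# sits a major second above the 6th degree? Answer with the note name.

B

The scale is C# D E F# G# A B.
The 6th degree is A; a major second above that is B — scale degree 7.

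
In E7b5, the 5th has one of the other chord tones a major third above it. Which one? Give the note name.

The chord tones of E7b5 are E G# Bb D.
The 5th is Bb. A major third above Bb is D.
D is the chord's 7th.

D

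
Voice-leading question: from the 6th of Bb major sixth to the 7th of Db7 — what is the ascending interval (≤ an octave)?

Bb major sixth has G as its 6th, and Db7 has Cb as its 7th.
G up to Cb is 4 semitones, a half step narrower than a perfect fourth, so the interval is diminished.

d4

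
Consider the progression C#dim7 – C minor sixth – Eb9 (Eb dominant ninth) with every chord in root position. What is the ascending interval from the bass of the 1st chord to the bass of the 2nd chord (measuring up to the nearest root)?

d8

The roots are C# and C.
From C# to C: 11 semitones over an octave = diminished.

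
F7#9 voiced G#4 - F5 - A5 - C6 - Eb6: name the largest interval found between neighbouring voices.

Adjacent intervals: G#4→F5 = diminished seventh; F5→A5 = major third; A5→C6 = minor third; C6→Eb6 = minor third.
The largest is G#4 to F5, a diminished seventh (9 semitones).

diminished seventh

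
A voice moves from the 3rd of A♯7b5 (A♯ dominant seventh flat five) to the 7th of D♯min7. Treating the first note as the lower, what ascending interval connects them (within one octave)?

A♯7b5 (A♯ dominant seventh flat five) has C𝄪 as its 3rd, and D♯min7 has C♯ as its 7th.
From C𝄪 to C♯: 11 semitones over an octave = diminished.

diminished 8th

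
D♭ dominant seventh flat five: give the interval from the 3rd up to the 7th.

diminished fifth

The chord tones of D♭ dominant seventh flat five are D♭–F–A𝄫–C♭.
The 3rd is F and the 7th is C♭.
From F to C♭: 6 semitones over a fifth = diminished.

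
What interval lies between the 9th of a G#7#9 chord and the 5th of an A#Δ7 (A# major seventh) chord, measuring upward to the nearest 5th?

diminished 5th

The 9th of G#7#9 is A##; the 5th of A#Δ7 (A# major seventh) is E#.
From A## to E#: 6 semitones over a fifth = diminished.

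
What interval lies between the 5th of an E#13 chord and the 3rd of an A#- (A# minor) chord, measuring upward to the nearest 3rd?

E#13 has B# as its 5th, and A#- (A# minor) has C# as its 3rd.
B# up to C# is 1 semitone, a half step narrower than a major second, so the interval is minor.

minor second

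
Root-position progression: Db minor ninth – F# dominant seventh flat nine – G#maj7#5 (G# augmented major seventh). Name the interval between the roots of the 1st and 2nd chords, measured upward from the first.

The roots are Db and F#.
3 letter names make it a third; at 5 semitones (a half step wider than major) the quality is augmented.

augmented 3rd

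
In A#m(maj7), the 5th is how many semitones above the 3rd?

Spelling the chord: A# C# E# G##.
C# to E# is a major third: 4 semitones.

4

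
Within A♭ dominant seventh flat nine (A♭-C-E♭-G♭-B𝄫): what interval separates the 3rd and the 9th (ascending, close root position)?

That puts C below B𝄫.
From C to B𝄫: 9 semitones over a seventh = diminished.

diminished 7th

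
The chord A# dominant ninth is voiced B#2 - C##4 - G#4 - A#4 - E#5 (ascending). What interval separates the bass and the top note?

perfect 18th

The outer voices are B#2 and E#5.
From B# to E# is 29 semitones, exactly the perfect 18th.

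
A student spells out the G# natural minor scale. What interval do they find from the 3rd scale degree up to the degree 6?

perfect fourth

G# natural minor: G# A# B C# D# E F#.
So we need the interval from B up to E.
B up to E spans 4 letter names and 5 semitones — a perfect fourth.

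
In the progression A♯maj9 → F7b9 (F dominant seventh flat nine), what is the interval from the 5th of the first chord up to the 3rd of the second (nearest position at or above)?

The 5th of A♯maj9 is E♯; the 3rd of F7b9 (F dominant seventh flat nine) is A.
From E♯ to A: 4 semitones over a fourth = diminished.

diminished 4th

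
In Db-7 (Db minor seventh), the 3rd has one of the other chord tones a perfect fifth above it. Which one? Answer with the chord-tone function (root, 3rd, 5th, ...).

7th

Dbm7 (Db minor seventh): Db Fb Ab Cb.
The 3rd is Fb. A perfect fifth above Fb is Cb.
Cb is the chord's 7th.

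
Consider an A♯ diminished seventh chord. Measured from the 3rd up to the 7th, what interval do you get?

diminished fifth

The chord tones of A♯dim7 are A♯-C♯-E-G.
The 3rd is C♯ and the 7th is G.
5 letter names make it a fifth; at 6 semitones (a half step narrower than perfect) the quality is diminished.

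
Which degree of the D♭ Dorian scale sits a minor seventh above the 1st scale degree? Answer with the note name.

The scale is D♭ E♭ F♭ G♭ A♭ B♭ C♭.
The 1st scale degree is D♭; a minor seventh above that is C♭ — scale degree 7.

Cb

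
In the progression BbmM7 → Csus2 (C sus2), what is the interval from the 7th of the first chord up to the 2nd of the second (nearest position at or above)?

perfect fourth

The 7th of BbmM7 is A; the 2nd of Csus2 (C sus2) is D.
Counting 4 letters and 5 half steps from A gives a perfect fourth.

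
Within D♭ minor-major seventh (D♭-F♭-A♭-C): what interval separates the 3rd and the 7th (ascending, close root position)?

augmented 5th

That puts F♭ below C.
5 letter names make it a fifth; at 8 semitones (a half step wider than perfect) the quality is augmented.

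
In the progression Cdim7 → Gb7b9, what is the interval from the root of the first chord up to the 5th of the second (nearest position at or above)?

minor second

The root of Cdim7 is C; the 5th of Gb7b9 is Db.
C up to Db is 1 semitone, a half step narrower than a major second, so the interval is minor.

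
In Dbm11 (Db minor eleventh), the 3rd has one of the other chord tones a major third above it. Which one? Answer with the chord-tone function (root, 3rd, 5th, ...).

Dbm11: Db–Fb–Ab–Cb–Eb–Gb.
The 3rd is Fb. A major third above Fb is Ab.
Ab is the chord's 5th.

5th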